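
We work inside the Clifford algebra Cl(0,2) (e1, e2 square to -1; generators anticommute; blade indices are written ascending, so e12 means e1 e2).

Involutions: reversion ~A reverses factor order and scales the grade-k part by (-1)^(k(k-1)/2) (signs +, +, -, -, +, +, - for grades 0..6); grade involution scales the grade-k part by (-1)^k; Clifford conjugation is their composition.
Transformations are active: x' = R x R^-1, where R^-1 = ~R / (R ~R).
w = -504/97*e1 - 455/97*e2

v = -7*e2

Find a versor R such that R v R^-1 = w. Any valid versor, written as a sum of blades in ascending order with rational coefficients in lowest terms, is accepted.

Here q(v) = q(w) = -49; the classical choice R = v + w = -504/97*e1 - 1134/97*e2 then realises v -> w under the sandwich.
Answer: -504/97*e1 - 1134/97*e2


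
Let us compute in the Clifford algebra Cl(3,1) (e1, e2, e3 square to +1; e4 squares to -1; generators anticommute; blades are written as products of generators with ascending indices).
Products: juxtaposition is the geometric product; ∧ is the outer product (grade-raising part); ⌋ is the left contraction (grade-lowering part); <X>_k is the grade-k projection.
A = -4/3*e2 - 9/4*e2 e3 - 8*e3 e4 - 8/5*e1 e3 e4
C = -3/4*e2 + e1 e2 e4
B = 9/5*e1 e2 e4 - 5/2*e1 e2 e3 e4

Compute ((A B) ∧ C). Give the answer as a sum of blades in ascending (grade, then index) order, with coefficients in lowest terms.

step 1: 4*e2 + 20*e1 e2 - 129/40*e1 e4 + 72/25*e2 e3 + 72/5*e1 e2 e3 + 43/60*e1 e3 e4
step 2: -387/160*e1 e2 e4 - 43/80*e1 e2 e3 e4
Answer: -387/160*e1 e2 e4 - 43/80*e1 e2 e3 e4


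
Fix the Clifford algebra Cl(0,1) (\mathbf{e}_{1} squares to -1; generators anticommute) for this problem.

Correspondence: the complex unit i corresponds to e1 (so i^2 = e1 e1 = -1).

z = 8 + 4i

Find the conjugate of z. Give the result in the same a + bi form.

In blades: z = 8 + 4 e_{1}.
Conjugation here is Clifford conjugation: the scalar is fixed and the grade-1 and grade-2 blades all flip sign, giving 8 - 4 e_{1}; translating back:
Answer: 8 - 4i


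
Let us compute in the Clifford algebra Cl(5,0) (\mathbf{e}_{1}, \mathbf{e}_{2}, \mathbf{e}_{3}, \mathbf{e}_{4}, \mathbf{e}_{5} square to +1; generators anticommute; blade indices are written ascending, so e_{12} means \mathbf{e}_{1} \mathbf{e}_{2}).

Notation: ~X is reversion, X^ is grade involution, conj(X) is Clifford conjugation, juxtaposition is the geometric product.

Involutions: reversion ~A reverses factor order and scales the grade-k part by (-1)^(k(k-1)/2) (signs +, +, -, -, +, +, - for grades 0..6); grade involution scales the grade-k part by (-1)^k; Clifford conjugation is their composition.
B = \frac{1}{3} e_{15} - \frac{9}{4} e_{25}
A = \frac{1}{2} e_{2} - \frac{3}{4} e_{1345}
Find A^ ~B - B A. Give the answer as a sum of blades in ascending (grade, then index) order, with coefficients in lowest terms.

first term: -\frac{9}{8} e_{5} - \frac{1}{4} e_{34} - \frac{1}{6} e_{125} + \frac{27}{16} e_{1234}
second term: \frac{9}{8} e_{5} + \frac{1}{4} e_{34} - \frac{1}{6} e_{125} + \frac{27}{16} e_{1234}
Answer: -\frac{9}{4} e_{5} - \frac{1}{2} e_{34}


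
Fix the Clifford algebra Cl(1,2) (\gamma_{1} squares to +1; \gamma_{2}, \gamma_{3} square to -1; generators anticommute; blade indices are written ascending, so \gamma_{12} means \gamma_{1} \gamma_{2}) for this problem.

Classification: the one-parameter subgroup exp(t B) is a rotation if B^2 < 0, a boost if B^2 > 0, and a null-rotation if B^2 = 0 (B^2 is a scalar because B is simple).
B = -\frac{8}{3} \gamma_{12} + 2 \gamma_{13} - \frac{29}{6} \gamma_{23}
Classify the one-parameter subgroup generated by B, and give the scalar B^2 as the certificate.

B^2 term by term: the squares give (-\frac{8}{3})^2*(\gamma_{12})^2 + (2)^2*(\gamma_{13})^2 + (-\frac{29}{6})^2*(\gamma_{23})^2 = \frac{64}{9}*(+1) + 4*(+1) + \frac{841}{36}*(-1) = -\frac{49}{4} (each basis 2-blade squares to minus the product of its generators' squares); cross terms between blades sharing an index anticommute and cancel. So B^2 = -\frac{49}{4}.
Answer: rotation, certificate B^2 = -\frac{49}{4}. The invariant at work: B^2 = -\frac{49}{4} is unchanged by conjugation, hence its sign classifies the subgroup whatever basis B is written in.


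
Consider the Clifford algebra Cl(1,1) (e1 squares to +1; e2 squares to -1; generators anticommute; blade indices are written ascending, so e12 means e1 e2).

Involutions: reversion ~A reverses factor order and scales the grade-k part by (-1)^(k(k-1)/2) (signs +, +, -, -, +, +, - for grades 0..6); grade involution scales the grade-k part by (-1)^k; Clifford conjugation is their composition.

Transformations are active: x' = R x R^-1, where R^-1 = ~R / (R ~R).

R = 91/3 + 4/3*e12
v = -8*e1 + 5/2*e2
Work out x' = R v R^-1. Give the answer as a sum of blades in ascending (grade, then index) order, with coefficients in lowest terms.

~R = 91/3 - 4/3*e12, and R ~R = 2755/3, so R^-1 = ~R / (2755/3).
R v = -246*e1 + 173/2*e2
Answer: -22732/2755*e1 + 17711/5510*e2


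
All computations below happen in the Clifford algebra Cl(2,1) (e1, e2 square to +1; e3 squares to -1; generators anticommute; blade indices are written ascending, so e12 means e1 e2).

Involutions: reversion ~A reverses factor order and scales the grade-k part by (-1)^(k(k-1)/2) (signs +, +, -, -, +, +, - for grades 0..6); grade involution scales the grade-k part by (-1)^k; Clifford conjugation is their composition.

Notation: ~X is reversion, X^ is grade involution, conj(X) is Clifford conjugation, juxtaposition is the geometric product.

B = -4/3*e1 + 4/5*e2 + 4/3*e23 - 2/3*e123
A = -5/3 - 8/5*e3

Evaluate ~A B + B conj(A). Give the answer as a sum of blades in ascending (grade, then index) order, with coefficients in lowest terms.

first term: 20/9*e1 - 52/15*e2 - 16/15*e12 - 32/15*e13 - 212/225*e23 + 10/9*e123
second term: 20/9*e1 - 52/15*e2 + 16/15*e12 - 32/15*e13 - 212/225*e23 + 10/9*e123
Answer: 40/9*e1 - 104/15*e2 - 64/15*e13 - 424/225*e23 + 20/9*e123


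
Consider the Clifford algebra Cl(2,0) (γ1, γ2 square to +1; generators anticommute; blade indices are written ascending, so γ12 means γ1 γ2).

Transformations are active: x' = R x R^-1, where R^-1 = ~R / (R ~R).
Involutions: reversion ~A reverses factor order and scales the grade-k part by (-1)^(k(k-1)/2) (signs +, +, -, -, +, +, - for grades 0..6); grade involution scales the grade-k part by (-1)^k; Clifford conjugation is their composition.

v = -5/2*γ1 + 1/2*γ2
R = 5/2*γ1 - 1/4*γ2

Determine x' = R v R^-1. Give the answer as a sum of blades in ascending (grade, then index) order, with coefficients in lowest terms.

~R = 5/2*γ1 - 1/4*γ2, and R ~R = 101/16, so R^-1 = ~R / (101/16).
R v = -51/8 + 5/8*γ12
Answer: -515/202*γ1 + 1/202*γ2


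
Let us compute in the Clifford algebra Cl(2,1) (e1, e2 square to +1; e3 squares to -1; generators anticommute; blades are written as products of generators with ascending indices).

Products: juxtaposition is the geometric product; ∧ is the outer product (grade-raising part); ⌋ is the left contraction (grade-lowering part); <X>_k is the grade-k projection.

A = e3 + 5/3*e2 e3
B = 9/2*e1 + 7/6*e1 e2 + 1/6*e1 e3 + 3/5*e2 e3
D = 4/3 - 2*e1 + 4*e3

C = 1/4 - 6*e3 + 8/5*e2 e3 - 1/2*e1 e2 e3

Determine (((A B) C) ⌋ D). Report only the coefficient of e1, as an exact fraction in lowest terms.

step 1: 1 + 1/6*e1 + 3/5*e2 - 5/18*e1 e2 - 58/9*e1 e3 + 26/3*e1 e2 e3
step 2: -49/12 - 2971/120*e1 - 553/180*e2 - 4661/900*e3 + 14983/360*e1 e2 - 124/45*e1 e3 - 25/12*e2 e3 + 18/5*e1 e2 e3
step 3: 58309/900 + 49/6*e1 - 49/3*e3
Answer: 49/6


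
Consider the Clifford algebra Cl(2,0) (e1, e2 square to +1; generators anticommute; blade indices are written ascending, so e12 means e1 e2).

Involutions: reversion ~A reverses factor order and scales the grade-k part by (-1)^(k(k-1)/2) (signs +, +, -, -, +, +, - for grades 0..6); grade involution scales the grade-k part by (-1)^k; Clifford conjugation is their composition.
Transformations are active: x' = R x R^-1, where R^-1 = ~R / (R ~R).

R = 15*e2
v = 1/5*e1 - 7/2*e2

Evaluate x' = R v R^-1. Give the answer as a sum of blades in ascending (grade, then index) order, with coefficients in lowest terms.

~R = 15*e2, and R ~R = 225, so R^-1 = ~R / (225).
R v = -105/2 - 3*e12
Answer: -1/5*e1 - 7/2*e2


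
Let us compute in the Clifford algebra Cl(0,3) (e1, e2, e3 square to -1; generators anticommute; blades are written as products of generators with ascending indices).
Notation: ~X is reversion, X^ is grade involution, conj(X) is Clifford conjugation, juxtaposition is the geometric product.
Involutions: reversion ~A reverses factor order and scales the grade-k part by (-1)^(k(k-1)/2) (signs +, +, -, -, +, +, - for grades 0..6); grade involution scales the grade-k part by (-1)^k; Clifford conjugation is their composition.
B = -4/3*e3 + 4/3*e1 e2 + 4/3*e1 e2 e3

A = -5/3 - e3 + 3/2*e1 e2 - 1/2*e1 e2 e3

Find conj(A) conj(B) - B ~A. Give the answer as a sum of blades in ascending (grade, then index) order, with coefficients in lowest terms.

first term: -4 - 8/9*e3 + 14/9*e1 e2 - 50/9*e1 e2 e3
second term: 4/3 + 32/9*e3 - 2/9*e1 e2 - 14/9*e1 e2 e3
Answer: -16/3 - 40/9*e3 + 16/9*e1 e2 - 4*e1 e2 e3


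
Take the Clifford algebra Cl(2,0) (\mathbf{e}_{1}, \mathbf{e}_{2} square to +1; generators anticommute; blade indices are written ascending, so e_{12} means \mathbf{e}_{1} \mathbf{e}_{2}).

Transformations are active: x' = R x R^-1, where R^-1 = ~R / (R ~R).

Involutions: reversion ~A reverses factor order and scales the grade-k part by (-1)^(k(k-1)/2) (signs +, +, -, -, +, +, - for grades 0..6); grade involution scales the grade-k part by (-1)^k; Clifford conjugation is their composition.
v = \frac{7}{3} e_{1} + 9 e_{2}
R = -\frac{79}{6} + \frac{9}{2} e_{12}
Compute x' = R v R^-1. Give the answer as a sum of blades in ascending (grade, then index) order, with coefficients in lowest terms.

~R = -\frac{79}{6} - \frac{9}{2} e_{12}, and R ~R = \frac{3485}{18}, so R^-1 = ~R / (\frac{3485}{18}).
R v = \frac{88}{9} e_{1} - 129 e_{2}
Answer: -\frac{38299}{10455} e_{1} + \frac{29781}{3485} e_{2}


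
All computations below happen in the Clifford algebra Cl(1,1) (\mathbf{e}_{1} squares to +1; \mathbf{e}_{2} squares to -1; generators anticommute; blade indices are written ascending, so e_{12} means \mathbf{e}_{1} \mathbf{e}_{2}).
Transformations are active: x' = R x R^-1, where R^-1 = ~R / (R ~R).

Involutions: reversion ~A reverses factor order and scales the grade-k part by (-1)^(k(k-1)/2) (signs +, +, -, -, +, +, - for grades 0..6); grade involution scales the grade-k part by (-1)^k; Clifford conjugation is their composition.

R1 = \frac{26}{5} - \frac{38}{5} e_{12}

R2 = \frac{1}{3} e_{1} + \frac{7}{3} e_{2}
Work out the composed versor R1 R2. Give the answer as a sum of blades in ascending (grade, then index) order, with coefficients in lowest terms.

Distribute over the terms of R1 (each basis-blade product reordered to ascending indices, repeated generators contracted through their squares):
(\frac{26}{5}) R2 = \frac{26}{15} e_{1} + \frac{182}{15} e_{2}
(-\frac{38}{5} e_{12}) R2 = \frac{266}{15} e_{1} + \frac{38}{15} e_{2}
Summing the partial products and collecting blades:
Answer: \frac{292}{15} e_{1} + \frac{44}{3} e_{2}


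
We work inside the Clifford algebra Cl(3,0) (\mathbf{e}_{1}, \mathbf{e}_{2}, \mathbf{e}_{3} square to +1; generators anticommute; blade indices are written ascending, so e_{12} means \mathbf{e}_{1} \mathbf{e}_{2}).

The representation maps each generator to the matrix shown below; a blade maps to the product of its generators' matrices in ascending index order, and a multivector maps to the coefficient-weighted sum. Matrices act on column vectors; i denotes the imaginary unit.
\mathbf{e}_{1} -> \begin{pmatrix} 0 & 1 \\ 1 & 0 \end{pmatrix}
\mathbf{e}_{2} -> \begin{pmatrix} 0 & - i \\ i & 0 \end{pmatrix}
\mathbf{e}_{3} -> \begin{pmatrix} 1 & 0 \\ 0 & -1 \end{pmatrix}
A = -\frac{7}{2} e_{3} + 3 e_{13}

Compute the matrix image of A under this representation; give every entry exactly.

Bivector images (products of the table entries): rho(e_{13}) = rho(\mathbf{e}_{1})rho(\mathbf{e}_{3}) = \begin{pmatrix} 0 & -1 \\ 1 & 0 \end{pmatrix}.
M = (-\frac{7}{2})*rho(e_{3}) + (3)*rho(e_{13}), summed entrywise:
Answer: \begin{pmatrix} - \frac{7}{2} & -3 \\ 3 & \frac{7}{2} \end{pmatrix}


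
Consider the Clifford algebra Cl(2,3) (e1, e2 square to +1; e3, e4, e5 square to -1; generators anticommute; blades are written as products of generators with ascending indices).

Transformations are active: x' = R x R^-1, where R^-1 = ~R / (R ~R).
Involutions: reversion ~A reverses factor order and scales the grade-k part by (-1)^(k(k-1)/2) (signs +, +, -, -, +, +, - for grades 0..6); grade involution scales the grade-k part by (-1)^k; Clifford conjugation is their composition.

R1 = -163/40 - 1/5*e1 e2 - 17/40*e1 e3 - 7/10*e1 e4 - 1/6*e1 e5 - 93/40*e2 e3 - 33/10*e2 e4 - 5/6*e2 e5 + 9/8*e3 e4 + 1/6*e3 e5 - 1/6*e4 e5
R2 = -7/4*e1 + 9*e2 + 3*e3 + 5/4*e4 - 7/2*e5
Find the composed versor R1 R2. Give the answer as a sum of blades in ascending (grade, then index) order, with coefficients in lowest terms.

Distribute over the terms of R2 (each basis-blade product reordered to ascending indices, repeated generators contracted through their squares):
R1 (-7/4*e1) = 1141/160*e1 - 7/20*e2 - 119/160*e3 - 49/40*e4 - 7/24*e5 + 651/160*e1 e2 e3 + 231/40*e1 e2 e4 + 35/24*e1 e2 e5 - 63/32*e1 e3 e4 - 7/24*e1 e3 e5 + 7/24*e1 e4 e5
R1 (9*e2) = -9/5*e1 - 1467/40*e2 + 837/40*e3 + 297/10*e4 + 15/2*e5 + 153/40*e1 e2 e3 + 63/10*e1 e2 e4 + 3/2*e1 e2 e5 + 81/8*e2 e3 e4 + 3/2*e2 e3 e5 - 3/2*e2 e4 e5
R1 (3*e3) = 51/40*e1 + 279/40*e2 - 489/40*e3 + 27/8*e4 + 1/2*e5 - 3/5*e1 e2 e3 + 21/10*e1 e3 e4 + 1/2*e1 e3 e5 + 99/10*e2 e3 e4 + 5/2*e2 e3 e5 - 1/2*e3 e4 e5
R1 (5/4*e4) = 7/8*e1 + 33/8*e2 - 45/32*e3 - 163/32*e4 - 5/24*e5 - 1/4*e1 e2 e4 - 17/32*e1 e3 e4 + 5/24*e1 e4 e5 - 93/32*e2 e3 e4 + 25/24*e2 e4 e5 - 5/24*e3 e4 e5
R1 (-7/2*e5) = -7/12*e1 - 35/12*e2 + 7/12*e3 - 7/12*e4 + 1141/80*e5 + 7/10*e1 e2 e5 + 119/80*e1 e3 e5 + 49/20*e1 e4 e5 + 651/80*e2 e3 e5 + 231/20*e2 e4 e5 - 63/16*e3 e4 e5
Summing the partial products and collecting blades:
Answer: 3311/480*e1 - 3461/120*e2 + 107/15*e3 + 12563/480*e4 + 1741/80*e5 + 1167/160*e1 e2 e3 + 473/40*e1 e2 e4 + 439/120*e1 e2 e5 - 2/5*e1 e3 e4 + 407/240*e1 e3 e5 + 59/20*e1 e4 e5 + 2739/160*e2 e3 e4 + 971/80*e2 e3 e5 + 1331/120*e2 e4 e5 - 223/48*e3 e4 e5


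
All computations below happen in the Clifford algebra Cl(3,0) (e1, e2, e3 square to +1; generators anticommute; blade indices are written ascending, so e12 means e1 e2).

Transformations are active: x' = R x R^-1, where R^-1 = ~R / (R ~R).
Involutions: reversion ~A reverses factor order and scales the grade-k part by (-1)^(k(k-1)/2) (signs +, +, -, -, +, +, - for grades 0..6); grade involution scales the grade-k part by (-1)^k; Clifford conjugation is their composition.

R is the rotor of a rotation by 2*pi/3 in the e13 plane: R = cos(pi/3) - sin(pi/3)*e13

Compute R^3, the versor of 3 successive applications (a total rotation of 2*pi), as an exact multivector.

Half-angle bookkeeping: 3 applications in e13 add up to rotor phase 3*pi/3 = pi, so R^3 = cos(pi) - sin(pi)*e13.
cos(pi) = -1 and sin(pi) = 0, so R^3 = -1. The total rotation 2*pi is 1 full turn, so every vector returns to itself, yet the rotor is -1, on the OTHER sheet of the double cover (an odd number of 2*pi turns).
Answer: -1


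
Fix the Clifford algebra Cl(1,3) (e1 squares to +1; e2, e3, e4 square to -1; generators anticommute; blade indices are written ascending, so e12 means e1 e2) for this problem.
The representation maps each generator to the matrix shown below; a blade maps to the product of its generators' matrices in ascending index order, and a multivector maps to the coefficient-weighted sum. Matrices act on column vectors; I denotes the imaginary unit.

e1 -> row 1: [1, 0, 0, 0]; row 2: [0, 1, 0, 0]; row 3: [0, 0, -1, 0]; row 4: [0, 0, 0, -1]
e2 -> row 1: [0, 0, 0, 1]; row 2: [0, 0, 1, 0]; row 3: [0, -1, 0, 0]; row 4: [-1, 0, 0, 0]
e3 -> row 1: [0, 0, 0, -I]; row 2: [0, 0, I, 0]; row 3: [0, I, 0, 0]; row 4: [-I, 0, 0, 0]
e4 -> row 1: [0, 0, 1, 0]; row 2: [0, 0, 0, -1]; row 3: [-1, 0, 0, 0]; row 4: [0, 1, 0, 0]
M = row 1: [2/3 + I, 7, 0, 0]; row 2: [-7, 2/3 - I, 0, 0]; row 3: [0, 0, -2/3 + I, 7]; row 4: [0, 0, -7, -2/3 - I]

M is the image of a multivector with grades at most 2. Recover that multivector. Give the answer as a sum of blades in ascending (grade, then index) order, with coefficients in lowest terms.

Method: the blade images are trace-orthogonal — tr(rho(e_A) rho(e_B)^-1) = 4 if A = B and 0 otherwise — and rho(e_A)^-1 = (e_A)^2 * rho(e_A) with (e_A)^2 = +1 or -1, so the coefficient of e_A in the preimage is (e_A)^2 * tr(M rho(e_A))/4.
Nonzero projections over blades of grade <= 2: e1: (e1)^2 = +1, tr(M rho(e1)) = 8/3, coefficient 2/3; e23: (e23)^2 = -1, tr(M rho(e23)) = 4, coefficient -1; e24: (e24)^2 = -1, tr(M rho(e24)) = -28, coefficient 7. Every other blade of grade <= 2 projects to 0.
Answer: 2/3*e1 - e23 + 7*e24


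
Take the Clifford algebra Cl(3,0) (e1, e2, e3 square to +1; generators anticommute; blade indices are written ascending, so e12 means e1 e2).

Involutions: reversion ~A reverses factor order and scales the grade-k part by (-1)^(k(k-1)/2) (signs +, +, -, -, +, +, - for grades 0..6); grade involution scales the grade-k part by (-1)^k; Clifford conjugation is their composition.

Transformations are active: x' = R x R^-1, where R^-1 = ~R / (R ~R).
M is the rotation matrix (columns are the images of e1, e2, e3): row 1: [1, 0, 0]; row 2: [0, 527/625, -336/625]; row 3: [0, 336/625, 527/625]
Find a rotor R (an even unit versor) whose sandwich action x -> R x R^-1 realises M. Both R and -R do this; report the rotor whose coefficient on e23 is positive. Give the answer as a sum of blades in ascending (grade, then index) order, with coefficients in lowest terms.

Method: write R = a + b12*e12 + b13*e13 + b23*e23 with a^2 + b12^2 + b13^2 + b23^2 = 1 (so R^-1 = ~R). Expanding the columns R e_j ~R gives tr M = 4a^2 - 1 and, from the antisymmetric part, M21 - M12 = -4a*b12, M13 - M31 = 4a*b13, M32 - M23 = -4a*b23.
Here tr M = 1679/625, so a^2 = (1 + tr M)/4 = 576/625 and a = ±24/25. Taking a = 24/25: M21 - M12 = 0, M13 - M31 = 0, M32 - M23 = 672/625, giving b12 = 0, b13 = 0, b23 = -7/25, i.e. R = 24/25 - 7/25*e23.
Its e23 coefficient is negative, so report the other preimage -R.
Answer: -24/25 + 7/25*e23. Why the constraint matters: R and -R act identically through the sandwich — M has trace 1679/625 either way — so only the sign condition on e23 picks one of the two preimages.


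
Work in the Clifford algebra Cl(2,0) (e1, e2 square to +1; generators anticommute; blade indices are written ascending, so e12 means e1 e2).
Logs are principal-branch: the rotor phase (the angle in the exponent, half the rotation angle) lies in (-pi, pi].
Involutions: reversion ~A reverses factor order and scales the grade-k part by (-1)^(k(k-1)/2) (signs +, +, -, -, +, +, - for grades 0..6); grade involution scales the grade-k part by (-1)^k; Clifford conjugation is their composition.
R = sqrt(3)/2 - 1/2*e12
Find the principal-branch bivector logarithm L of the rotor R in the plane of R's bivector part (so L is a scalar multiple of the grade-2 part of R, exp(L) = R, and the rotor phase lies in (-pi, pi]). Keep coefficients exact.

The scalar part of R is sqrt(3)/2, so the principal-branch rotor phase is pinned; divide the bivector part by its sine to get the unit plane — L is the phase times that plane.
Concretely: cos(phase) = sqrt(3)/2 gives phase = ±pi/6, and since phase/sin(phase) is even the sign is immaterial: L = (phase/sin(phase)) * <R>_2 = (pi/3) * <R>_2.
Answer: -pi/6*e12


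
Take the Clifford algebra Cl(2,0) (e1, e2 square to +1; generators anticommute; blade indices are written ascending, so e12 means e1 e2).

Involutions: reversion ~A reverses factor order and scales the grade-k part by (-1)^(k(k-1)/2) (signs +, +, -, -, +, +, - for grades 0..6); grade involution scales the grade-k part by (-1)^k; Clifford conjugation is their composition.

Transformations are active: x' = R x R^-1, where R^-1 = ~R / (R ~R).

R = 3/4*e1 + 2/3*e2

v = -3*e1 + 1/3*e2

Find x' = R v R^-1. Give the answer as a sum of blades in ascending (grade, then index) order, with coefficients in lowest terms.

~R = 3/4*e1 + 2/3*e2, and R ~R = 145/144, so R^-1 = ~R / (145/144).
R v = -73/36 + 9/4*e12
Answer: -3/145*e1 - 1313/435*e2


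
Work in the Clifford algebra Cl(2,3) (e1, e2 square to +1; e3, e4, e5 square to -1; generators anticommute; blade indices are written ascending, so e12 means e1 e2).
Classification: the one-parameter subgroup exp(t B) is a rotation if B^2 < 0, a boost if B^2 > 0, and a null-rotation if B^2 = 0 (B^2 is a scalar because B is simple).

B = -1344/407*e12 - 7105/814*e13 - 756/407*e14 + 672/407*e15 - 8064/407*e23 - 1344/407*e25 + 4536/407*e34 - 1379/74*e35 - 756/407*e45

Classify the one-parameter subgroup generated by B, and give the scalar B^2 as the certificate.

B^2 term by term: the squares give (-1344/407)^2*(e12)^2 + (-7105/814)^2*(e13)^2 + (-756/407)^2*(e14)^2 + (672/407)^2*(e15)^2 + (-8064/407)^2*(e23)^2 + (-1344/407)^2*(e25)^2 + (4536/407)^2*(e34)^2 + (-1379/74)^2*(e35)^2 + (-756/407)^2*(e45)^2 = 1806336/165649*(-1) + 50481025/662596*(+1) + 571536/165649*(+1) + 451584/165649*(+1) + 65028096/165649*(+1) + 1806336/165649*(+1) + 20575296/165649*(-1) + 1901641/5476*(-1) + 571536/165649*(-1) = 0 (each basis 2-blade squares to minus the product of its generators' squares); cross terms between blades sharing an index anticommute and cancel; the commuting (index-disjoint) pairs give grade-4 terms 2*c*c'*(blade product), which cancel blade by blade — e1234: -12192768/165649 + 12192768/165649 = 0; e1235: 1853376/15059 - 9549120/165649 - 10838016/165649 = 0; e1245: 2032128/165649 - 2032128/165649 = 0; e1345: 5371380/165649 - 1042524/15059 + 6096384/165649 = 0; e2345: 12192768/165649 - 12192768/165649 = 0 — confirming B is simple. So B^2 = 0.
Answer: null-rotation, certificate B^2 = 0. Certificate logic: 0 is a conjugation-invariant scalar, so its sign fixes rotation versus boost versus null-rotation outright.


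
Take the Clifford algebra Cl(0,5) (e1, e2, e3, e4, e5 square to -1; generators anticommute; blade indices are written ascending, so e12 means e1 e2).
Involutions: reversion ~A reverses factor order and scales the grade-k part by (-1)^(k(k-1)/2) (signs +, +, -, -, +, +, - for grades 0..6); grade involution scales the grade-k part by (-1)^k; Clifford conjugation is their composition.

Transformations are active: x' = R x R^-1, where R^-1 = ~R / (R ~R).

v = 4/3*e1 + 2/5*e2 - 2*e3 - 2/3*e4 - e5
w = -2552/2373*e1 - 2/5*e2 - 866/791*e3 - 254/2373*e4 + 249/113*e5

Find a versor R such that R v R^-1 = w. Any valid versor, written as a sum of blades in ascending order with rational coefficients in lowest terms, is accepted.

Here q(v) = q(w) = -1661/225; the classical choice R = v + w = 204/791*e1 - 2448/791*e3 - 612/791*e4 + 136/113*e5 then realises v -> w under the sandwich.
Answer: 204/791*e1 - 2448/791*e3 - 612/791*e4 + 136/113*e5


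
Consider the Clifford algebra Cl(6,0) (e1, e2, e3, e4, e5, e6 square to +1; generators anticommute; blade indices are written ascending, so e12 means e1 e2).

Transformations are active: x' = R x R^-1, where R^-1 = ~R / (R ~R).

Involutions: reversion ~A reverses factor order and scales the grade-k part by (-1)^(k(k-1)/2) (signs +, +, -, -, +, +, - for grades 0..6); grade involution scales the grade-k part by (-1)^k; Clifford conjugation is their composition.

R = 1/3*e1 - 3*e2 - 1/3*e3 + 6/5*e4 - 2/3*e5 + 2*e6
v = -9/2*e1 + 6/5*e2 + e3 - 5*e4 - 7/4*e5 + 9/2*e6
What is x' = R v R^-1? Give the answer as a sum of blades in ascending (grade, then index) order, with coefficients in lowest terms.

~R = 1/3*e1 - 3*e2 - 1/3*e3 + 6/5*e4 - 2/3*e5 + 2*e6, and R ~R = 1133/75, so R^-1 = ~R / (1133/75).
R v = -19/15 - 131/10*e12 - 7/6*e13 + 56/15*e14 - 43/12*e15 + 21/2*e16 - 13/5*e23 + 339/25*e24 + 121/20*e25 - 159/10*e26 + 7/15*e34 + 5/4*e35 - 7/2*e36 - 163/30*e45 + 77/5*e46 + 1/2*e56
Answer: 30211/6798*e1 - 3948/5665*e2 - 3209/3399*e3 + 5437/1133*e4 + 25313/13596*e5 - 10957/2266*e6


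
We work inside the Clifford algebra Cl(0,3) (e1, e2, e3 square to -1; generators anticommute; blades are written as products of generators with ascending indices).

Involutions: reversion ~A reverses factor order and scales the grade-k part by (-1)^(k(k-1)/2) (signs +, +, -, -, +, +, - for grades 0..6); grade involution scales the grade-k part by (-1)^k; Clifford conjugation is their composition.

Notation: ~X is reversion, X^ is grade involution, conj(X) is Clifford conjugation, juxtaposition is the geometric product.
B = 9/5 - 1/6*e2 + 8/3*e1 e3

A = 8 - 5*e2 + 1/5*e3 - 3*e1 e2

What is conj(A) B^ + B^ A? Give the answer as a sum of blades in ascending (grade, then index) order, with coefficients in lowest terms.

first term: 407/30 - 31/30*e1 + 31/3*e2 - 9/25*e3 + 27/5*e1 e2 + 64/3*e1 e3 + 241/30*e2 e3 - 40/3*e1 e2 e3
second term: 457/30 - 31/30*e1 - 23/3*e2 + 9/25*e3 - 27/5*e1 e2 + 64/3*e1 e3 + 241/30*e2 e3 + 40/3*e1 e2 e3
Answer: 144/5 - 31/15*e1 + 8/3*e2 + 128/3*e1 e3 + 241/15*e2 e3


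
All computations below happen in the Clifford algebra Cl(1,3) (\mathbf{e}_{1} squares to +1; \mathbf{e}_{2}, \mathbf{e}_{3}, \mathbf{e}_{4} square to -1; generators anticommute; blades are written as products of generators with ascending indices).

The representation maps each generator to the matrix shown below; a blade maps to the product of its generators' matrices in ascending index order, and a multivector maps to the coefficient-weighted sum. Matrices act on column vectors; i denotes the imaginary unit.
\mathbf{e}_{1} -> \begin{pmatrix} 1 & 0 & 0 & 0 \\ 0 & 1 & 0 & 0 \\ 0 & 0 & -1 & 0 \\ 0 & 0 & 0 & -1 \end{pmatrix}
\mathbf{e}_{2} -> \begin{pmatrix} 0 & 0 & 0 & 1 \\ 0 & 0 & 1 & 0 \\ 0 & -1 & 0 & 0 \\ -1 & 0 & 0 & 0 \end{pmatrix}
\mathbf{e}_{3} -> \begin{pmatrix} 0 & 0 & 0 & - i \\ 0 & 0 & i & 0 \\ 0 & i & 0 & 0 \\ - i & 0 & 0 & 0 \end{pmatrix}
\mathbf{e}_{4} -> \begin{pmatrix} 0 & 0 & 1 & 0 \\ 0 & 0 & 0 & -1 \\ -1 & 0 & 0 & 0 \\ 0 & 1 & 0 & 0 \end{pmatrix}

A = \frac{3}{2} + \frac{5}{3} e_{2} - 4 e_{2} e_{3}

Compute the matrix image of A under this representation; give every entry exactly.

Bivector images (products of the table entries): rho(e_{2} e_{3}) = rho(\mathbf{e}_{2})rho(\mathbf{e}_{3}) = \begin{pmatrix} - i & 0 & 0 & 0 \\ 0 & i & 0 & 0 \\ 0 & 0 & - i & 0 \\ 0 & 0 & 0 & i \end{pmatrix}.
M = (\frac{3}{2})*1 + (\frac{5}{3})*rho(e_{2}) + (-4)*rho(e_{2} e_{3}), summed entrywise (1 is the identity matrix):
Answer: \begin{pmatrix} \frac{3}{2} + 4 i & 0 & 0 & \frac{5}{3} \\ 0 & \frac{3}{2} - 4 i & \frac{5}{3} & 0 \\ 0 & - \frac{5}{3} & \frac{3}{2} + 4 i & 0 \\ - \frac{5}{3} & 0 & 0 & \frac{3}{2} - 4 i \end{pmatrix}


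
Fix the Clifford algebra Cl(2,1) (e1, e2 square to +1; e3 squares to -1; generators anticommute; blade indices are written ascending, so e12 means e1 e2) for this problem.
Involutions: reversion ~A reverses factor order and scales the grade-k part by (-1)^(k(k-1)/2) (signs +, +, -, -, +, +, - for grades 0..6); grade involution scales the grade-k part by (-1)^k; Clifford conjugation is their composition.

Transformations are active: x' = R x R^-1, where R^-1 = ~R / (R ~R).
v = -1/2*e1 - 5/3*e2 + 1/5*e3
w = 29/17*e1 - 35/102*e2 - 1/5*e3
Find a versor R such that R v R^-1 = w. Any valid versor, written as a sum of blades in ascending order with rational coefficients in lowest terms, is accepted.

The midline construction: v and w both square to 2689/900, so reflecting in their sum 41/34*e1 - 205/102*e2 exchanges them.
Answer: 41/34*e1 - 205/102*e2


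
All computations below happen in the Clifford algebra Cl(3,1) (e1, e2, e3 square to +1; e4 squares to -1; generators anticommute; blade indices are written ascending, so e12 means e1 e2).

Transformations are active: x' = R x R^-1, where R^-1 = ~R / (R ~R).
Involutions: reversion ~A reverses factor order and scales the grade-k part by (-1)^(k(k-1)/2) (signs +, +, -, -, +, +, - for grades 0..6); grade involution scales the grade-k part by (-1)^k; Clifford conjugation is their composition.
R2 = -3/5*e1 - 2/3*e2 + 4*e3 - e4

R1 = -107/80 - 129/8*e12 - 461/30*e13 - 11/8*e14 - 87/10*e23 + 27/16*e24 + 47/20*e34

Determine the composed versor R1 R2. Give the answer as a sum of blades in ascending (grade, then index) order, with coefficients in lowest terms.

Distribute over the terms of R2 (each basis-blade product reordered to ascending indices, repeated generators contracted through their squares):
R1 (-3/5*e1) = 321/400*e1 - 387/40*e2 - 461/50*e3 - 33/40*e4 + 261/50*e123 - 81/80*e124 - 141/100*e134
R1 (-2/3*e2) = 43/4*e1 + 107/120*e2 - 29/5*e3 + 9/8*e4 - 461/45*e123 - 11/12*e124 - 47/30*e234
R1 (4*e3) = -922/15*e1 - 174/5*e2 - 107/20*e3 - 47/5*e4 - 129/2*e123 + 11/2*e134 - 27/4*e234
R1 (-e4) = -11/8*e1 + 27/16*e2 + 47/20*e3 + 107/80*e4 + 129/8*e124 + 461/30*e134 + 87/10*e234
Summing the partial products and collecting blades:
Answer: -61547/1200*e1 - 2011/48*e2 - 901/50*e3 - 621/80*e4 - 15643/225*e123 + 3407/240*e124 + 5837/300*e134 + 23/60*e234


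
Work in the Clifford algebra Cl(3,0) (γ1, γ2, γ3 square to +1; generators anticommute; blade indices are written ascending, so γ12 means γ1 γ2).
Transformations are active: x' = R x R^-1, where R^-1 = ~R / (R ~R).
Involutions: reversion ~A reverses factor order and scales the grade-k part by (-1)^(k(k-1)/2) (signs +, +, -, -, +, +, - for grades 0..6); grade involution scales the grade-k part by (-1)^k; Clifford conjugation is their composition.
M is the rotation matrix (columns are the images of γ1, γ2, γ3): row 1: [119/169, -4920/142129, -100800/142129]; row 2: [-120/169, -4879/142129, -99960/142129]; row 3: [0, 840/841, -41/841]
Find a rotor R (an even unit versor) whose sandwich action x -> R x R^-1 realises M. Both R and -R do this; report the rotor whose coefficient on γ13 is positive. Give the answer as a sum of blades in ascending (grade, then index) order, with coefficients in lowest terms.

Method: write R = a + b12*γ12 + b13*γ13 + b23*γ23 with a^2 + b12^2 + b13^2 + b23^2 = 1 (so R^-1 = ~R). Expanding the columns R e_j ~R gives tr M = 4a^2 - 1 and, from the antisymmetric part, M21 - M12 = -4a*b12, M13 - M31 = 4a*b13, M32 - M23 = -4a*b23.
Here tr M = 88271/142129, so a^2 = (1 + tr M)/4 = 57600/142129 and a = ±240/377. Taking a = 240/377: M21 - M12 = -96000/142129, M13 - M31 = -100800/142129, M32 - M23 = 241920/142129, giving b12 = 100/377, b13 = -105/377, b23 = -252/377, i.e. R = 240/377 + 100/377*γ12 - 105/377*γ13 - 252/377*γ23.
Its γ13 coefficient is negative, so report the other preimage -R.
Answer: -240/377 - 100/377*γ12 + 105/377*γ13 + 252/377*γ23. Recall the cover is two-to-one: with M of trace 88271/142129, both preimages act alike, and the stated γ13 sign chooses the sheet.


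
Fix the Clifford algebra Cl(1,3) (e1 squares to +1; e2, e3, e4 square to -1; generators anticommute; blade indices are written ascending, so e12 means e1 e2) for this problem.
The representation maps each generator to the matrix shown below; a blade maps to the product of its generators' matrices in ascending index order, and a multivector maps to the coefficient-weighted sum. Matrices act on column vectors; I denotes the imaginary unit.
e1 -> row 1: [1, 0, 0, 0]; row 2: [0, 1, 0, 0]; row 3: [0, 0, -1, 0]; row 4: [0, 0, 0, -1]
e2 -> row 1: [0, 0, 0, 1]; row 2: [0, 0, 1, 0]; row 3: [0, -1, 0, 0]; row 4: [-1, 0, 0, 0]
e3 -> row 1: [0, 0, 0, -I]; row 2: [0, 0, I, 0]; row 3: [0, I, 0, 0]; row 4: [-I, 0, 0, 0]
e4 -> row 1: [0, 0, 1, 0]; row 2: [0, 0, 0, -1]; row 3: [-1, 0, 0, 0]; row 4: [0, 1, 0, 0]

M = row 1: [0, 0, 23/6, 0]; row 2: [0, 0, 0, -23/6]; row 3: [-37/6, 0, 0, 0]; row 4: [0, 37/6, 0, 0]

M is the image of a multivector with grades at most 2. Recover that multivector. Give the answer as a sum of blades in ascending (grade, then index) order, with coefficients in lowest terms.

Method: the blade images are trace-orthogonal — tr(rho(e_A) rho(e_B)^-1) = 4 if A = B and 0 otherwise — and rho(e_A)^-1 = (e_A)^2 * rho(e_A) with (e_A)^2 = +1 or -1, so the coefficient of e_A in the preimage is (e_A)^2 * tr(M rho(e_A))/4.
Nonzero projections over blades of grade <= 2: e4: (e4)^2 = -1, tr(M rho(e4)) = -20, coefficient 5; e14: (e14)^2 = +1, tr(M rho(e14)) = -14/3, coefficient -7/6. Every other blade of grade <= 2 projects to 0.
Answer: 5*e4 - 7/6*e14


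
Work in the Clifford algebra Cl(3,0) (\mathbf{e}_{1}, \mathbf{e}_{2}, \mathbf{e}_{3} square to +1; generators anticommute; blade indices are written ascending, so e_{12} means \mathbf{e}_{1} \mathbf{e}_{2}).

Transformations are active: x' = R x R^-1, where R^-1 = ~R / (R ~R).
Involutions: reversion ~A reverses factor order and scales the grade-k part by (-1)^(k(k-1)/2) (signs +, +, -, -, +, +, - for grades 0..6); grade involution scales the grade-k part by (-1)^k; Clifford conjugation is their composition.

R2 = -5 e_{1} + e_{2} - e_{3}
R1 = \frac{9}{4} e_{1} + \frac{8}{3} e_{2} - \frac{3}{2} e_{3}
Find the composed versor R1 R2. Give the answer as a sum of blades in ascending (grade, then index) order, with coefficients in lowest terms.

Distribute over the terms of R1 (each basis-blade product reordered to ascending indices, repeated generators contracted through their squares):
(\frac{9}{4} e_{1}) R2 = -\frac{45}{4} + \frac{9}{4} e_{12} - \frac{9}{4} e_{13}
(\frac{8}{3} e_{2}) R2 = \frac{8}{3} + \frac{40}{3} e_{12} - \frac{8}{3} e_{23}
(-\frac{3}{2} e_{3}) R2 = \frac{3}{2} - \frac{15}{2} e_{13} + \frac{3}{2} e_{23}
Summing the partial products and collecting blades:
Answer: -\frac{85}{12} + \frac{187}{12} e_{12} - \frac{39}{4} e_{13} - \frac{7}{6} e_{23}


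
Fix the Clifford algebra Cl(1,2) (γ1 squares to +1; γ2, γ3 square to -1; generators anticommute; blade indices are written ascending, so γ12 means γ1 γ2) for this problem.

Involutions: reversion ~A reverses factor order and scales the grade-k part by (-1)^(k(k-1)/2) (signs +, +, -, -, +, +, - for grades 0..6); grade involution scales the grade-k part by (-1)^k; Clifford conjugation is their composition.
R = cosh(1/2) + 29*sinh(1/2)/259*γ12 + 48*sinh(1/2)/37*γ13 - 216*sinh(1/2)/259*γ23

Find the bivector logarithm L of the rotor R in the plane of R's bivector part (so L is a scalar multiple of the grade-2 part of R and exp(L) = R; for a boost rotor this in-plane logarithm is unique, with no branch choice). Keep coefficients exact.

The scalar part of R is cosh(1/2), giving the rapidity magnitude (cosh is even); the bivector part supplies orientation, its quotient by sinh of the rapidity is the plane, and L = rapidity * plane — unique in that plane, since flipping both signs leaves L unchanged.
Concretely: cosh(rapidity) = cosh(1/2) gives rapidity = ±1/2, and since rapidity/sinh(rapidity) is even the sign is immaterial: L = (rapidity/sinh(rapidity)) * <R>_2 = (1/(2*sinh(1/2))) * <R>_2.
Answer: 29/518*γ12 + 24/37*γ13 - 108/259*γ23


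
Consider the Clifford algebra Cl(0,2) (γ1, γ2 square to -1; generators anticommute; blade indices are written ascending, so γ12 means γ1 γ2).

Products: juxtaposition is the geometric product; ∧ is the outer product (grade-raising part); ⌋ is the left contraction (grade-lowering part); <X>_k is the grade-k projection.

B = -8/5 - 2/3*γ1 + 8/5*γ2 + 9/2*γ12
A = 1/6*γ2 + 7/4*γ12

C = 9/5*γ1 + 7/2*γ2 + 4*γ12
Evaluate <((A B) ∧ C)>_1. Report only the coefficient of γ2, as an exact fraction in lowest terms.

step 1: -977/120 - 41/20*γ1 - 43/30*γ2 - 121/45*γ12
step 2: -2931/200*γ1 - 6839/240*γ2 - 22297/600*γ12
step 3: -2931/200*γ1 - 6839/240*γ2
Answer: -6839/240


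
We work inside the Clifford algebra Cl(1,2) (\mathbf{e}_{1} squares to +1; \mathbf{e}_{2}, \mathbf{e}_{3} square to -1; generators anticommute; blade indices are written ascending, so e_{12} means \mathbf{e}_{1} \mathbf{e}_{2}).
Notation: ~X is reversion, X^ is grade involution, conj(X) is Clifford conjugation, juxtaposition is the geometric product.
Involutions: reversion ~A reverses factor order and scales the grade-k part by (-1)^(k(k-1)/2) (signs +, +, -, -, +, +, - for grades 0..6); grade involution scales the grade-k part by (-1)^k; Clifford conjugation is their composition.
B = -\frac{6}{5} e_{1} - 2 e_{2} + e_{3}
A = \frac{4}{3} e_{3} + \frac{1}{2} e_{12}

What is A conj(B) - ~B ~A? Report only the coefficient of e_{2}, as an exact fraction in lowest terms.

first term: \frac{4}{3} - e_{1} - \frac{3}{5} e_{2} - \frac{8}{5} e_{13} - \frac{8}{3} e_{23} - \frac{1}{2} e_{123}
second term: -\frac{4}{3} + e_{1} + \frac{3}{5} e_{2} - \frac{8}{5} e_{13} - \frac{8}{3} e_{23} - \frac{1}{2} e_{123}
Answer: -\frac{6}{5}


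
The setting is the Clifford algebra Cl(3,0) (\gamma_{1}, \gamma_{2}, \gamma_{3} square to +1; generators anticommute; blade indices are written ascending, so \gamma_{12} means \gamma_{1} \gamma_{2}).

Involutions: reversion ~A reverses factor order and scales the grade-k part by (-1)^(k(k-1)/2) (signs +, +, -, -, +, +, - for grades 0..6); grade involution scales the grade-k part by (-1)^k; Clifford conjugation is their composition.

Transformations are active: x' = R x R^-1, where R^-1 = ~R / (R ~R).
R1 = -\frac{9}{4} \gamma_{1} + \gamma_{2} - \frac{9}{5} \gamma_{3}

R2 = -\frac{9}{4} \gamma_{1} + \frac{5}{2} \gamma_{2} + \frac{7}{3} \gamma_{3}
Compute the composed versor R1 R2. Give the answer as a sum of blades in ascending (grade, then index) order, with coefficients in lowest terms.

Distribute over the terms of R1 (each basis-blade product reordered to ascending indices, repeated generators contracted through their squares):
(-\frac{9}{4} \gamma_{1}) R2 = \frac{81}{16} - \frac{45}{8} \gamma_{12} - \frac{21}{4} \gamma_{13}
(\gamma_{2}) R2 = \frac{5}{2} + \frac{9}{4} \gamma_{12} + \frac{7}{3} \gamma_{23}
(-\frac{9}{5} \gamma_{3}) R2 = -\frac{21}{5} - \frac{81}{20} \gamma_{13} + \frac{9}{2} \gamma_{23}
Summing the partial products and collecting blades:
Answer: \frac{269}{80} - \frac{27}{8} \gamma_{12} - \frac{93}{10} \gamma_{13} + \frac{41}{6} \gamma_{23}


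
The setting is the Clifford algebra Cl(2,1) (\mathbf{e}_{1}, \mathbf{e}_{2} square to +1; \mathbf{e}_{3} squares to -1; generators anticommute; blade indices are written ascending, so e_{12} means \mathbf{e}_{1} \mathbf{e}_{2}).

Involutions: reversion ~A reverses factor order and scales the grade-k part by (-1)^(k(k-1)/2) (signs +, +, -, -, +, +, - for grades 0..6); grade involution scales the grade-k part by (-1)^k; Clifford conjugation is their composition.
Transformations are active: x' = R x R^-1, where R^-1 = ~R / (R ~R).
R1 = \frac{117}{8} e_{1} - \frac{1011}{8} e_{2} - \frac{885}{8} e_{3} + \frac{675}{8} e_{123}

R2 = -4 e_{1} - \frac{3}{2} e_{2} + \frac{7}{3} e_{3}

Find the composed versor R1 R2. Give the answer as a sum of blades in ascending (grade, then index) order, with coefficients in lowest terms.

Distribute over the terms of R2 (each basis-blade product reordered to ascending indices, repeated generators contracted through their squares):
R1 (-4 e_{1}) = -\frac{117}{2} - \frac{1011}{2} e_{12} - \frac{885}{2} e_{13} - \frac{675}{2} e_{23}
R1 (-\frac{3}{2} e_{2}) = \frac{3033}{16} - \frac{351}{16} e_{12} + \frac{2025}{16} e_{13} - \frac{2655}{16} e_{23}
R1 (\frac{7}{3} e_{3}) = \frac{2065}{8} - \frac{1575}{8} e_{12} + \frac{273}{8} e_{13} - \frac{2359}{8} e_{23}
Summing the partial products and collecting blades:
Answer: \frac{6227}{16} - \frac{11589}{16} e_{12} - \frac{4509}{16} e_{13} - \frac{12773}{16} e_{23}


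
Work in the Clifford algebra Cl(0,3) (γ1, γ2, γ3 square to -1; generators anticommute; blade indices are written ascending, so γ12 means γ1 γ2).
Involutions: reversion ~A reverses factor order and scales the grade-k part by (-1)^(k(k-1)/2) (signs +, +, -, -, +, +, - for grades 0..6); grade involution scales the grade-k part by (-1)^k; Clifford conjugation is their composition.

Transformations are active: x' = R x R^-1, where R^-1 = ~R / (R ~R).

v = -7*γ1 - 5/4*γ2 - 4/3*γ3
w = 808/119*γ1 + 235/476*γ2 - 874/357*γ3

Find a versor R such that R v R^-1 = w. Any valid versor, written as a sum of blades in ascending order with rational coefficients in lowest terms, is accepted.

Construction: equal norms (both -7537/144) license R = v + w = -25/119*γ1 - 90/119*γ2 - 450/119*γ3 — nothing changes along that direction, while (v - w)/2 changes sign, so v maps onto w.
Answer: -25/119*γ1 - 90/119*γ2 - 450/119*γ3
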